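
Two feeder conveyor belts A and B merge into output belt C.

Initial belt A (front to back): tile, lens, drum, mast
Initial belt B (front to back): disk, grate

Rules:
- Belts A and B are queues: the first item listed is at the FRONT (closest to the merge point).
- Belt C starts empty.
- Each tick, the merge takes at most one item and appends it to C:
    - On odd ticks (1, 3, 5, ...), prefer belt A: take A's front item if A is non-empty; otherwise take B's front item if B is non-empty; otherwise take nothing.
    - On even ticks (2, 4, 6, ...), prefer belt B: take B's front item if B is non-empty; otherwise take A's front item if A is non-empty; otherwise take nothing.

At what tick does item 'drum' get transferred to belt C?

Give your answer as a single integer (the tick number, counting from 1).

Answer: 5

Derivation:
Tick 1: prefer A, take tile from A; A=[lens,drum,mast] B=[disk,grate] C=[tile]
Tick 2: prefer B, take disk from B; A=[lens,drum,mast] B=[grate] C=[tile,disk]
Tick 3: prefer A, take lens from A; A=[drum,mast] B=[grate] C=[tile,disk,lens]
Tick 4: prefer B, take grate from B; A=[drum,mast] B=[-] C=[tile,disk,lens,grate]
Tick 5: prefer A, take drum from A; A=[mast] B=[-] C=[tile,disk,lens,grate,drum]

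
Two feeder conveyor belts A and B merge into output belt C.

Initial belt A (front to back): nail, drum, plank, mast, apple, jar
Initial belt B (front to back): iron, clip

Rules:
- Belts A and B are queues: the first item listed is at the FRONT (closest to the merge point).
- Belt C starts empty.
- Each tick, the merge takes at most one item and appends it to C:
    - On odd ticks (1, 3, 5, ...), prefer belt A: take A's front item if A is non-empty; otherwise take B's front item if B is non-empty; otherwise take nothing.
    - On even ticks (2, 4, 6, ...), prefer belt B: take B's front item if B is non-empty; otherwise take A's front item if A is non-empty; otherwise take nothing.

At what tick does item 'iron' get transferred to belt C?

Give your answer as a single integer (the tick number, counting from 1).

Tick 1: prefer A, take nail from A; A=[drum,plank,mast,apple,jar] B=[iron,clip] C=[nail]
Tick 2: prefer B, take iron from B; A=[drum,plank,mast,apple,jar] B=[clip] C=[nail,iron]

Answer: 2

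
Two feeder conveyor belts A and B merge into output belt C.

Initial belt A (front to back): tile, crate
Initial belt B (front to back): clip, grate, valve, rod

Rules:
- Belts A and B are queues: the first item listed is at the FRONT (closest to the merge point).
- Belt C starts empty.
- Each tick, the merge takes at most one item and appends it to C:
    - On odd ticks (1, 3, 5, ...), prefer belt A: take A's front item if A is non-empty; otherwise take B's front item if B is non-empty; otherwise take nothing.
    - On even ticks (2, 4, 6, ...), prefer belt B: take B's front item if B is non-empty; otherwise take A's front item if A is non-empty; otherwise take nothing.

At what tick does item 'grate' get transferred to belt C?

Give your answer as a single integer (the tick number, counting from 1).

Tick 1: prefer A, take tile from A; A=[crate] B=[clip,grate,valve,rod] C=[tile]
Tick 2: prefer B, take clip from B; A=[crate] B=[grate,valve,rod] C=[tile,clip]
Tick 3: prefer A, take crate from A; A=[-] B=[grate,valve,rod] C=[tile,clip,crate]
Tick 4: prefer B, take grate from B; A=[-] B=[valve,rod] C=[tile,clip,crate,grate]

Answer: 4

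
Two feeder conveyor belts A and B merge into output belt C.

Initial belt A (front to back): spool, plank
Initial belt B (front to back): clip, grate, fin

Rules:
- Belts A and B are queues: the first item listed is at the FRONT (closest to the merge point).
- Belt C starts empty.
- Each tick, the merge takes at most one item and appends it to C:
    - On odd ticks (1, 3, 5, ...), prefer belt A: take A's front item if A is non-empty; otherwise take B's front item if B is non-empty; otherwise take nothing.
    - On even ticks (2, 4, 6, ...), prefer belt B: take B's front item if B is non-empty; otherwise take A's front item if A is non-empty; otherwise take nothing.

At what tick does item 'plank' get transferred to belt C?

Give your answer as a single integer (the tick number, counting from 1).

Answer: 3

Derivation:
Tick 1: prefer A, take spool from A; A=[plank] B=[clip,grate,fin] C=[spool]
Tick 2: prefer B, take clip from B; A=[plank] B=[grate,fin] C=[spool,clip]
Tick 3: prefer A, take plank from A; A=[-] B=[grate,fin] C=[spool,clip,plank]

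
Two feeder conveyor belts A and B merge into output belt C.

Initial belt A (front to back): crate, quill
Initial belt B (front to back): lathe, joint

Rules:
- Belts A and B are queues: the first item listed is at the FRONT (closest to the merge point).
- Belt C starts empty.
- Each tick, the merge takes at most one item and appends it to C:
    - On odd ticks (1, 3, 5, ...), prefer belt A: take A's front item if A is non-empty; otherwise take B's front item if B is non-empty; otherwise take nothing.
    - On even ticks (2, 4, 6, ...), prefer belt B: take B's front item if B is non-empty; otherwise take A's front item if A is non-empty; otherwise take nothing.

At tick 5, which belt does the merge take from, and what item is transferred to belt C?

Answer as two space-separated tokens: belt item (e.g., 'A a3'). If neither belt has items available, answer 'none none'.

Answer: none none

Derivation:
Tick 1: prefer A, take crate from A; A=[quill] B=[lathe,joint] C=[crate]
Tick 2: prefer B, take lathe from B; A=[quill] B=[joint] C=[crate,lathe]
Tick 3: prefer A, take quill from A; A=[-] B=[joint] C=[crate,lathe,quill]
Tick 4: prefer B, take joint from B; A=[-] B=[-] C=[crate,lathe,quill,joint]
Tick 5: prefer A, both empty, nothing taken; A=[-] B=[-] C=[crate,lathe,quill,joint]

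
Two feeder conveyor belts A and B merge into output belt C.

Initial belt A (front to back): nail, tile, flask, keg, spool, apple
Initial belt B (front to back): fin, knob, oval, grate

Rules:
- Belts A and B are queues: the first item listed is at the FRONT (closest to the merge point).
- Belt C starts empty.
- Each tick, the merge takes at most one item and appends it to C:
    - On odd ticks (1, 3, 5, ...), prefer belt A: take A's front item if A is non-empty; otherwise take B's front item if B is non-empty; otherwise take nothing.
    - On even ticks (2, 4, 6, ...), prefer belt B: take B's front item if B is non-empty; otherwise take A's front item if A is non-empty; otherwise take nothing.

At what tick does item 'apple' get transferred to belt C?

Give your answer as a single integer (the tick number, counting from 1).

Tick 1: prefer A, take nail from A; A=[tile,flask,keg,spool,apple] B=[fin,knob,oval,grate] C=[nail]
Tick 2: prefer B, take fin from B; A=[tile,flask,keg,spool,apple] B=[knob,oval,grate] C=[nail,fin]
Tick 3: prefer A, take tile from A; A=[flask,keg,spool,apple] B=[knob,oval,grate] C=[nail,fin,tile]
Tick 4: prefer B, take knob from B; A=[flask,keg,spool,apple] B=[oval,grate] C=[nail,fin,tile,knob]
Tick 5: prefer A, take flask from A; A=[keg,spool,apple] B=[oval,grate] C=[nail,fin,tile,knob,flask]
Tick 6: prefer B, take oval from B; A=[keg,spool,apple] B=[grate] C=[nail,fin,tile,knob,flask,oval]
Tick 7: prefer A, take keg from A; A=[spool,apple] B=[grate] C=[nail,fin,tile,knob,flask,oval,keg]
Tick 8: prefer B, take grate from B; A=[spool,apple] B=[-] C=[nail,fin,tile,knob,flask,oval,keg,grate]
Tick 9: prefer A, take spool from A; A=[apple] B=[-] C=[nail,fin,tile,knob,flask,oval,keg,grate,spool]
Tick 10: prefer B, take apple from A; A=[-] B=[-] C=[nail,fin,tile,knob,flask,oval,keg,grate,spool,apple]

Answer: 10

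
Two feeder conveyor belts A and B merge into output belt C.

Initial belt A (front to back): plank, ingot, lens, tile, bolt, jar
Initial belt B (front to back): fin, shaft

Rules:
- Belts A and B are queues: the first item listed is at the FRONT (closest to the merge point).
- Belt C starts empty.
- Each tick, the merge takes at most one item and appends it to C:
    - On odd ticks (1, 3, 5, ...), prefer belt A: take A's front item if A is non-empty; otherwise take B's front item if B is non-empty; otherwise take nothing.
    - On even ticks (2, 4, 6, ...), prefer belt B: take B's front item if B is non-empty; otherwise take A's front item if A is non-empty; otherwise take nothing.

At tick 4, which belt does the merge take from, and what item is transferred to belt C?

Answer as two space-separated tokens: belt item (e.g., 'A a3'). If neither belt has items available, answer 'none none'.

Answer: B shaft

Derivation:
Tick 1: prefer A, take plank from A; A=[ingot,lens,tile,bolt,jar] B=[fin,shaft] C=[plank]
Tick 2: prefer B, take fin from B; A=[ingot,lens,tile,bolt,jar] B=[shaft] C=[plank,fin]
Tick 3: prefer A, take ingot from A; A=[lens,tile,bolt,jar] B=[shaft] C=[plank,fin,ingot]
Tick 4: prefer B, take shaft from B; A=[lens,tile,bolt,jar] B=[-] C=[plank,fin,ingot,shaft]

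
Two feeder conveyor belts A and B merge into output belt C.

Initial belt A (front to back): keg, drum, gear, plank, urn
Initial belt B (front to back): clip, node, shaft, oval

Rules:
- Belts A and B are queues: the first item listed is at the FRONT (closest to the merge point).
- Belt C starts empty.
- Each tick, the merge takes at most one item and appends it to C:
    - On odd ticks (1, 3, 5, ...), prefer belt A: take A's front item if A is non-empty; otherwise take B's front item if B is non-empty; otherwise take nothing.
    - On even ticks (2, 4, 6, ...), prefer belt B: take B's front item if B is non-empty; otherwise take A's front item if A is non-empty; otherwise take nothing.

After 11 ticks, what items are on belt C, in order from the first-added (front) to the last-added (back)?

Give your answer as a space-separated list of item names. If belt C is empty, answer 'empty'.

Tick 1: prefer A, take keg from A; A=[drum,gear,plank,urn] B=[clip,node,shaft,oval] C=[keg]
Tick 2: prefer B, take clip from B; A=[drum,gear,plank,urn] B=[node,shaft,oval] C=[keg,clip]
Tick 3: prefer A, take drum from A; A=[gear,plank,urn] B=[node,shaft,oval] C=[keg,clip,drum]
Tick 4: prefer B, take node from B; A=[gear,plank,urn] B=[shaft,oval] C=[keg,clip,drum,node]
Tick 5: prefer A, take gear from A; A=[plank,urn] B=[shaft,oval] C=[keg,clip,drum,node,gear]
Tick 6: prefer B, take shaft from B; A=[plank,urn] B=[oval] C=[keg,clip,drum,node,gear,shaft]
Tick 7: prefer A, take plank from A; A=[urn] B=[oval] C=[keg,clip,drum,node,gear,shaft,plank]
Tick 8: prefer B, take oval from B; A=[urn] B=[-] C=[keg,clip,drum,node,gear,shaft,plank,oval]
Tick 9: prefer A, take urn from A; A=[-] B=[-] C=[keg,clip,drum,node,gear,shaft,plank,oval,urn]
Tick 10: prefer B, both empty, nothing taken; A=[-] B=[-] C=[keg,clip,drum,node,gear,shaft,plank,oval,urn]
Tick 11: prefer A, both empty, nothing taken; A=[-] B=[-] C=[keg,clip,drum,node,gear,shaft,plank,oval,urn]

Answer: keg clip drum node gear shaft plank oval urn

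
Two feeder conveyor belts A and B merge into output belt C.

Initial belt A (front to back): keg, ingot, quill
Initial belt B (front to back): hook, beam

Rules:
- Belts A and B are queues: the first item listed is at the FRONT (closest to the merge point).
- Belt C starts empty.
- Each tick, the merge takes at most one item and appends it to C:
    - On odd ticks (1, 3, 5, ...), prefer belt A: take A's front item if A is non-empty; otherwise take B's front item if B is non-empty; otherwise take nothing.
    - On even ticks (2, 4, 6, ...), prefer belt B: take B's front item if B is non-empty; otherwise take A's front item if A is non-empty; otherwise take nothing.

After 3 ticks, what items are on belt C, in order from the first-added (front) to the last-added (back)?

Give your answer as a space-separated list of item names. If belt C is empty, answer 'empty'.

Answer: keg hook ingot

Derivation:
Tick 1: prefer A, take keg from A; A=[ingot,quill] B=[hook,beam] C=[keg]
Tick 2: prefer B, take hook from B; A=[ingot,quill] B=[beam] C=[keg,hook]
Tick 3: prefer A, take ingot from A; A=[quill] B=[beam] C=[keg,hook,ingot]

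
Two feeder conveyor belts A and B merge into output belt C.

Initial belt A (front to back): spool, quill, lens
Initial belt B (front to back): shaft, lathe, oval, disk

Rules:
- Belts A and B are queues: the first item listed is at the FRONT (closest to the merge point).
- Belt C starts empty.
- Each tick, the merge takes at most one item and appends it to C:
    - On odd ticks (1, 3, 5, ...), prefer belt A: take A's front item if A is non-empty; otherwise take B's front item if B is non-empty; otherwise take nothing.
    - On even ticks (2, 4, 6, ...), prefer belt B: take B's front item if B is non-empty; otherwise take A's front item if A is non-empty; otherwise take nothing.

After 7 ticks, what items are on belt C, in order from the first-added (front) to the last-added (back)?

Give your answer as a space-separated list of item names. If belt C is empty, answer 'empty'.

Answer: spool shaft quill lathe lens oval disk

Derivation:
Tick 1: prefer A, take spool from A; A=[quill,lens] B=[shaft,lathe,oval,disk] C=[spool]
Tick 2: prefer B, take shaft from B; A=[quill,lens] B=[lathe,oval,disk] C=[spool,shaft]
Tick 3: prefer A, take quill from A; A=[lens] B=[lathe,oval,disk] C=[spool,shaft,quill]
Tick 4: prefer B, take lathe from B; A=[lens] B=[oval,disk] C=[spool,shaft,quill,lathe]
Tick 5: prefer A, take lens from A; A=[-] B=[oval,disk] C=[spool,shaft,quill,lathe,lens]
Tick 6: prefer B, take oval from B; A=[-] B=[disk] C=[spool,shaft,quill,lathe,lens,oval]
Tick 7: prefer A, take disk from B; A=[-] B=[-] C=[spool,shaft,quill,lathe,lens,oval,disk]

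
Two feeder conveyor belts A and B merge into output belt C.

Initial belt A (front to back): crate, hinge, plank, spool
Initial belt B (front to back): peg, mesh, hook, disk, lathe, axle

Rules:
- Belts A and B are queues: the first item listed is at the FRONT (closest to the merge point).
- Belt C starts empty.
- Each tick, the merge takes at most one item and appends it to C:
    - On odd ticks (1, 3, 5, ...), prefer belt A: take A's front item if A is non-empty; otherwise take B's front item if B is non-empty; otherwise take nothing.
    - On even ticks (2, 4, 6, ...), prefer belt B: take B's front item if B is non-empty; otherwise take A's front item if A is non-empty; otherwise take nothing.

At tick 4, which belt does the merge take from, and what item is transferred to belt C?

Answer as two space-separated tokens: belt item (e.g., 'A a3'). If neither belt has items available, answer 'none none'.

Tick 1: prefer A, take crate from A; A=[hinge,plank,spool] B=[peg,mesh,hook,disk,lathe,axle] C=[crate]
Tick 2: prefer B, take peg from B; A=[hinge,plank,spool] B=[mesh,hook,disk,lathe,axle] C=[crate,peg]
Tick 3: prefer A, take hinge from A; A=[plank,spool] B=[mesh,hook,disk,lathe,axle] C=[crate,peg,hinge]
Tick 4: prefer B, take mesh from B; A=[plank,spool] B=[hook,disk,lathe,axle] C=[crate,peg,hinge,mesh]

Answer: B mesh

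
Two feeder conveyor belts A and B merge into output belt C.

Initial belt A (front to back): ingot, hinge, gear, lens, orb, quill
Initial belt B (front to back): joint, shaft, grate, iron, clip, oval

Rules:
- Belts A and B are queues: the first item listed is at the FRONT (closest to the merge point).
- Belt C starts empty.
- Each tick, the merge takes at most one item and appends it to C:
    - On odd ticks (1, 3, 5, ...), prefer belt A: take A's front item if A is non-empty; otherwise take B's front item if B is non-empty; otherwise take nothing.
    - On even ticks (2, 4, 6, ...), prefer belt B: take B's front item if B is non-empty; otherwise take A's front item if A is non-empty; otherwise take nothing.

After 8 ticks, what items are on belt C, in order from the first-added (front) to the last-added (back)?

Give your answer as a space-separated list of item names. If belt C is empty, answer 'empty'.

Tick 1: prefer A, take ingot from A; A=[hinge,gear,lens,orb,quill] B=[joint,shaft,grate,iron,clip,oval] C=[ingot]
Tick 2: prefer B, take joint from B; A=[hinge,gear,lens,orb,quill] B=[shaft,grate,iron,clip,oval] C=[ingot,joint]
Tick 3: prefer A, take hinge from A; A=[gear,lens,orb,quill] B=[shaft,grate,iron,clip,oval] C=[ingot,joint,hinge]
Tick 4: prefer B, take shaft from B; A=[gear,lens,orb,quill] B=[grate,iron,clip,oval] C=[ingot,joint,hinge,shaft]
Tick 5: prefer A, take gear from A; A=[lens,orb,quill] B=[grate,iron,clip,oval] C=[ingot,joint,hinge,shaft,gear]
Tick 6: prefer B, take grate from B; A=[lens,orb,quill] B=[iron,clip,oval] C=[ingot,joint,hinge,shaft,gear,grate]
Tick 7: prefer A, take lens from A; A=[orb,quill] B=[iron,clip,oval] C=[ingot,joint,hinge,shaft,gear,grate,lens]
Tick 8: prefer B, take iron from B; A=[orb,quill] B=[clip,oval] C=[ingot,joint,hinge,shaft,gear,grate,lens,iron]

Answer: ingot joint hinge shaft gear grate lens iron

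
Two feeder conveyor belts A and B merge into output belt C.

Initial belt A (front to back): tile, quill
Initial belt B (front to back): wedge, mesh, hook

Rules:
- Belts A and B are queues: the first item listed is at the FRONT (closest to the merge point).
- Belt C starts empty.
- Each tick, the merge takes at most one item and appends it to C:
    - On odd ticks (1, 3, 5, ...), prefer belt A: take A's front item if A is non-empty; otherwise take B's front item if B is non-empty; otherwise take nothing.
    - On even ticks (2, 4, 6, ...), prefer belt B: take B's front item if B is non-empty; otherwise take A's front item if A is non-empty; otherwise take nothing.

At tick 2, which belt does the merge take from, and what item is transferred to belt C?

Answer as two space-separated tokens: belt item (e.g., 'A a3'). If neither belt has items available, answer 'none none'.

Answer: B wedge

Derivation:
Tick 1: prefer A, take tile from A; A=[quill] B=[wedge,mesh,hook] C=[tile]
Tick 2: prefer B, take wedge from B; A=[quill] B=[mesh,hook] C=[tile,wedge]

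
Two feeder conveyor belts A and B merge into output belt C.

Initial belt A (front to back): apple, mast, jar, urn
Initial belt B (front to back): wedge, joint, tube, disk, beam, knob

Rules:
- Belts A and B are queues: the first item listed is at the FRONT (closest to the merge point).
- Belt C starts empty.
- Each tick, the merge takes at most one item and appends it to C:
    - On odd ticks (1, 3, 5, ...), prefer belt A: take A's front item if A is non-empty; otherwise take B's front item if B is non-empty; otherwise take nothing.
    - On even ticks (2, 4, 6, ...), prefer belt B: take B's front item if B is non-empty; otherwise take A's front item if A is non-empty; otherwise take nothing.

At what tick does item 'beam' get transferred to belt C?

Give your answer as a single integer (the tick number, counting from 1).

Tick 1: prefer A, take apple from A; A=[mast,jar,urn] B=[wedge,joint,tube,disk,beam,knob] C=[apple]
Tick 2: prefer B, take wedge from B; A=[mast,jar,urn] B=[joint,tube,disk,beam,knob] C=[apple,wedge]
Tick 3: prefer A, take mast from A; A=[jar,urn] B=[joint,tube,disk,beam,knob] C=[apple,wedge,mast]
Tick 4: prefer B, take joint from B; A=[jar,urn] B=[tube,disk,beam,knob] C=[apple,wedge,mast,joint]
Tick 5: prefer A, take jar from A; A=[urn] B=[tube,disk,beam,knob] C=[apple,wedge,mast,joint,jar]
Tick 6: prefer B, take tube from B; A=[urn] B=[disk,beam,knob] C=[apple,wedge,mast,joint,jar,tube]
Tick 7: prefer A, take urn from A; A=[-] B=[disk,beam,knob] C=[apple,wedge,mast,joint,jar,tube,urn]
Tick 8: prefer B, take disk from B; A=[-] B=[beam,knob] C=[apple,wedge,mast,joint,jar,tube,urn,disk]
Tick 9: prefer A, take beam from B; A=[-] B=[knob] C=[apple,wedge,mast,joint,jar,tube,urn,disk,beam]

Answer: 9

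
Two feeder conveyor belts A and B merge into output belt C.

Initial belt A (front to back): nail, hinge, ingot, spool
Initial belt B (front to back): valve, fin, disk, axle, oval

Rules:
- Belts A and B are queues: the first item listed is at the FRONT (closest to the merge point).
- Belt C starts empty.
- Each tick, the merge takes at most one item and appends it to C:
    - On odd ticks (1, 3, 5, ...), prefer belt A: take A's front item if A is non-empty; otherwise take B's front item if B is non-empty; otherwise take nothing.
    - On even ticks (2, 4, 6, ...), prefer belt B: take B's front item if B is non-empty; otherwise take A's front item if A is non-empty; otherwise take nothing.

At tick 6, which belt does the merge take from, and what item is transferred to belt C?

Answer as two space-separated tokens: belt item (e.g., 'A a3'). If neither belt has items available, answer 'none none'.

Tick 1: prefer A, take nail from A; A=[hinge,ingot,spool] B=[valve,fin,disk,axle,oval] C=[nail]
Tick 2: prefer B, take valve from B; A=[hinge,ingot,spool] B=[fin,disk,axle,oval] C=[nail,valve]
Tick 3: prefer A, take hinge from A; A=[ingot,spool] B=[fin,disk,axle,oval] C=[nail,valve,hinge]
Tick 4: prefer B, take fin from B; A=[ingot,spool] B=[disk,axle,oval] C=[nail,valve,hinge,fin]
Tick 5: prefer A, take ingot from A; A=[spool] B=[disk,axle,oval] C=[nail,valve,hinge,fin,ingot]
Tick 6: prefer B, take disk from B; A=[spool] B=[axle,oval] C=[nail,valve,hinge,fin,ingot,disk]

Answer: B disk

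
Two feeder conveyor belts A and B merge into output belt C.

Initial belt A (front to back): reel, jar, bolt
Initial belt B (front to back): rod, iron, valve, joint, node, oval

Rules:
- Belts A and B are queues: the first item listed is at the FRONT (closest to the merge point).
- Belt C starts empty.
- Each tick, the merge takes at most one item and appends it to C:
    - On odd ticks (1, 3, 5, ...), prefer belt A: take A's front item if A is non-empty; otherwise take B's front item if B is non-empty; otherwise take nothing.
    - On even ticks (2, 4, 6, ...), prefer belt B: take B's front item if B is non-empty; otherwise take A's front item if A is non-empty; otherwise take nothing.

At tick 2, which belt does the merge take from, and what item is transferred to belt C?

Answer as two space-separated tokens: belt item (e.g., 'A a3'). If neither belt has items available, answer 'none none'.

Answer: B rod

Derivation:
Tick 1: prefer A, take reel from A; A=[jar,bolt] B=[rod,iron,valve,joint,node,oval] C=[reel]
Tick 2: prefer B, take rod from B; A=[jar,bolt] B=[iron,valve,joint,node,oval] C=[reel,rod]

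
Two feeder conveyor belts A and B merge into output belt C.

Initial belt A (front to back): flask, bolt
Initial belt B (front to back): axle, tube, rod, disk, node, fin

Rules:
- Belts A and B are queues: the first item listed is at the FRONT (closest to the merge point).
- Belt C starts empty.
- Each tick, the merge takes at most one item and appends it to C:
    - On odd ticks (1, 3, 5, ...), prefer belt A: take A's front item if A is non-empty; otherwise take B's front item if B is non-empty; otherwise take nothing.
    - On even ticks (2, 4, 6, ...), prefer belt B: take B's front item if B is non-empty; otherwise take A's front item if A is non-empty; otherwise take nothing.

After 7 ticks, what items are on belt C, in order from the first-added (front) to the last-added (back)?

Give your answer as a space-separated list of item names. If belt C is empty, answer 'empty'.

Answer: flask axle bolt tube rod disk node

Derivation:
Tick 1: prefer A, take flask from A; A=[bolt] B=[axle,tube,rod,disk,node,fin] C=[flask]
Tick 2: prefer B, take axle from B; A=[bolt] B=[tube,rod,disk,node,fin] C=[flask,axle]
Tick 3: prefer A, take bolt from A; A=[-] B=[tube,rod,disk,node,fin] C=[flask,axle,bolt]
Tick 4: prefer B, take tube from B; A=[-] B=[rod,disk,node,fin] C=[flask,axle,bolt,tube]
Tick 5: prefer A, take rod from B; A=[-] B=[disk,node,fin] C=[flask,axle,bolt,tube,rod]
Tick 6: prefer B, take disk from B; A=[-] B=[node,fin] C=[flask,axle,bolt,tube,rod,disk]
Tick 7: prefer A, take node from B; A=[-] B=[fin] C=[flask,axle,bolt,tube,rod,disk,node]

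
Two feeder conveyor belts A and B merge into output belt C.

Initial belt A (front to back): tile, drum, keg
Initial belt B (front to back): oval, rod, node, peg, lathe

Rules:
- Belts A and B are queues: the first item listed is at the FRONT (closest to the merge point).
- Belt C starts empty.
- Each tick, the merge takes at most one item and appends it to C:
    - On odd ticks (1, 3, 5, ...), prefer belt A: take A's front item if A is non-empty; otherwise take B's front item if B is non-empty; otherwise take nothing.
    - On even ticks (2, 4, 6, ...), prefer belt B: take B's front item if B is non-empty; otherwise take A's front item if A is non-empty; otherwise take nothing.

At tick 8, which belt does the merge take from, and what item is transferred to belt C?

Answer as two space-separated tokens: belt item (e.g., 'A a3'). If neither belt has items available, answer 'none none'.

Tick 1: prefer A, take tile from A; A=[drum,keg] B=[oval,rod,node,peg,lathe] C=[tile]
Tick 2: prefer B, take oval from B; A=[drum,keg] B=[rod,node,peg,lathe] C=[tile,oval]
Tick 3: prefer A, take drum from A; A=[keg] B=[rod,node,peg,lathe] C=[tile,oval,drum]
Tick 4: prefer B, take rod from B; A=[keg] B=[node,peg,lathe] C=[tile,oval,drum,rod]
Tick 5: prefer A, take keg from A; A=[-] B=[node,peg,lathe] C=[tile,oval,drum,rod,keg]
Tick 6: prefer B, take node from B; A=[-] B=[peg,lathe] C=[tile,oval,drum,rod,keg,node]
Tick 7: prefer A, take peg from B; A=[-] B=[lathe] C=[tile,oval,drum,rod,keg,node,peg]
Tick 8: prefer B, take lathe from B; A=[-] B=[-] C=[tile,oval,drum,rod,keg,node,peg,lathe]

Answer: B lathe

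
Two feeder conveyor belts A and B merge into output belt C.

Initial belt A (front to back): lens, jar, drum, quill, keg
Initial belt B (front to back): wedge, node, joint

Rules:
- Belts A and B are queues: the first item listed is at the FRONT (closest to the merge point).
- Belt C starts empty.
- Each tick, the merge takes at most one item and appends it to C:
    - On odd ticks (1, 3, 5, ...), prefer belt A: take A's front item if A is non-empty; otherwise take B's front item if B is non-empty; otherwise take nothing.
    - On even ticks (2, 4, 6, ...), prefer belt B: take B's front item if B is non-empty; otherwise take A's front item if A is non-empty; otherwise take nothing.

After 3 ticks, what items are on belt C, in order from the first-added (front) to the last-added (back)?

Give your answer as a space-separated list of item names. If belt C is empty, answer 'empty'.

Tick 1: prefer A, take lens from A; A=[jar,drum,quill,keg] B=[wedge,node,joint] C=[lens]
Tick 2: prefer B, take wedge from B; A=[jar,drum,quill,keg] B=[node,joint] C=[lens,wedge]
Tick 3: prefer A, take jar from A; A=[drum,quill,keg] B=[node,joint] C=[lens,wedge,jar]

Answer: lens wedge jar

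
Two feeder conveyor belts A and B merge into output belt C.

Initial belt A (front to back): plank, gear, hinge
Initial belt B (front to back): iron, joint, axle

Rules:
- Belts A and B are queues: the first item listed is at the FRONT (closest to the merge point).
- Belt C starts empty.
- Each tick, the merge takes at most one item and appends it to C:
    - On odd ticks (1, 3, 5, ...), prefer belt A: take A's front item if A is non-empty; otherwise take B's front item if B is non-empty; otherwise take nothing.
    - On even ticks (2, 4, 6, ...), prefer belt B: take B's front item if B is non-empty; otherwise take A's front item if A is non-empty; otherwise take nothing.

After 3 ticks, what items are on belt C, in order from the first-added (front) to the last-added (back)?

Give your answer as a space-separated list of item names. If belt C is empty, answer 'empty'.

Tick 1: prefer A, take plank from A; A=[gear,hinge] B=[iron,joint,axle] C=[plank]
Tick 2: prefer B, take iron from B; A=[gear,hinge] B=[joint,axle] C=[plank,iron]
Tick 3: prefer A, take gear from A; A=[hinge] B=[joint,axle] C=[plank,iron,gear]

Answer: plank iron gear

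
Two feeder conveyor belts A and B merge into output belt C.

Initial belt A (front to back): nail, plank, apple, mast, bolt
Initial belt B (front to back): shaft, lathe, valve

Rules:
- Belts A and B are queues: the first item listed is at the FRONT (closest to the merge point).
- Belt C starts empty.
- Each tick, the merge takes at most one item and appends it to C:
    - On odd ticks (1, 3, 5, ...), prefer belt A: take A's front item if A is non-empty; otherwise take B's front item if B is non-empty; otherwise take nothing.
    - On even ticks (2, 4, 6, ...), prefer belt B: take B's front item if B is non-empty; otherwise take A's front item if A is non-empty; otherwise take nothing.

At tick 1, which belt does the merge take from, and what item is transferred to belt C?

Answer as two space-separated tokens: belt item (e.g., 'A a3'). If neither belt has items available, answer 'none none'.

Tick 1: prefer A, take nail from A; A=[plank,apple,mast,bolt] B=[shaft,lathe,valve] C=[nail]

Answer: A nail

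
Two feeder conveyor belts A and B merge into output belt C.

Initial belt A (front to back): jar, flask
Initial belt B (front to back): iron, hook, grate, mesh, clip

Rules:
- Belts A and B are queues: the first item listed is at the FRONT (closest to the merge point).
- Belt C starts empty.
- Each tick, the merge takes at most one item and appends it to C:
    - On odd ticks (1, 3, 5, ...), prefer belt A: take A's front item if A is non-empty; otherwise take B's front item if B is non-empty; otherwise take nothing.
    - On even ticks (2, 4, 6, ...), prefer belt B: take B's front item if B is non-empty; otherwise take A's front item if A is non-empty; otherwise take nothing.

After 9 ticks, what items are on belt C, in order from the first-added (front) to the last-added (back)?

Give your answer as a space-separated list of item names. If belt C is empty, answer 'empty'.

Tick 1: prefer A, take jar from A; A=[flask] B=[iron,hook,grate,mesh,clip] C=[jar]
Tick 2: prefer B, take iron from B; A=[flask] B=[hook,grate,mesh,clip] C=[jar,iron]
Tick 3: prefer A, take flask from A; A=[-] B=[hook,grate,mesh,clip] C=[jar,iron,flask]
Tick 4: prefer B, take hook from B; A=[-] B=[grate,mesh,clip] C=[jar,iron,flask,hook]
Tick 5: prefer A, take grate from B; A=[-] B=[mesh,clip] C=[jar,iron,flask,hook,grate]
Tick 6: prefer B, take mesh from B; A=[-] B=[clip] C=[jar,iron,flask,hook,grate,mesh]
Tick 7: prefer A, take clip from B; A=[-] B=[-] C=[jar,iron,flask,hook,grate,mesh,clip]
Tick 8: prefer B, both empty, nothing taken; A=[-] B=[-] C=[jar,iron,flask,hook,grate,mesh,clip]
Tick 9: prefer A, both empty, nothing taken; A=[-] B=[-] C=[jar,iron,flask,hook,grate,mesh,clip]

Answer: jar iron flask hook grate mesh clip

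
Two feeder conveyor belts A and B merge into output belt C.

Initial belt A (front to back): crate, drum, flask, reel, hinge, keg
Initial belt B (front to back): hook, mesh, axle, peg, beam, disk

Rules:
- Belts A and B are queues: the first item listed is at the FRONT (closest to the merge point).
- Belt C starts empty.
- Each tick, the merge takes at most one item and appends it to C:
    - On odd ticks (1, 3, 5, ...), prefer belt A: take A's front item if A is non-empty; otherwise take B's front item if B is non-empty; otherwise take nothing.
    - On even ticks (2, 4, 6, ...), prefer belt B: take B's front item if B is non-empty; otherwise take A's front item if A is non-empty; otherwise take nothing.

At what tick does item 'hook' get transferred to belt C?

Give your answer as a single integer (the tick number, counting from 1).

Tick 1: prefer A, take crate from A; A=[drum,flask,reel,hinge,keg] B=[hook,mesh,axle,peg,beam,disk] C=[crate]
Tick 2: prefer B, take hook from B; A=[drum,flask,reel,hinge,keg] B=[mesh,axle,peg,beam,disk] C=[crate,hook]

Answer: 2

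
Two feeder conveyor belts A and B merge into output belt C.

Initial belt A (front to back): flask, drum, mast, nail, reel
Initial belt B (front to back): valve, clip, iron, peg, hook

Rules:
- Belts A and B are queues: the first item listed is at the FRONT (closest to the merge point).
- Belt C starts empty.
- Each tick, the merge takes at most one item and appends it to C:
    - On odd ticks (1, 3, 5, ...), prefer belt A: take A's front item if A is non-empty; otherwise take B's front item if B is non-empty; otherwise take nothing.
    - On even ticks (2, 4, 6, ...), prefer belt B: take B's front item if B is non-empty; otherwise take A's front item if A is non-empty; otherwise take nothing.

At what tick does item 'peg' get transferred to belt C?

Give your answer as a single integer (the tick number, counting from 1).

Tick 1: prefer A, take flask from A; A=[drum,mast,nail,reel] B=[valve,clip,iron,peg,hook] C=[flask]
Tick 2: prefer B, take valve from B; A=[drum,mast,nail,reel] B=[clip,iron,peg,hook] C=[flask,valve]
Tick 3: prefer A, take drum from A; A=[mast,nail,reel] B=[clip,iron,peg,hook] C=[flask,valve,drum]
Tick 4: prefer B, take clip from B; A=[mast,nail,reel] B=[iron,peg,hook] C=[flask,valve,drum,clip]
Tick 5: prefer A, take mast from A; A=[nail,reel] B=[iron,peg,hook] C=[flask,valve,drum,clip,mast]
Tick 6: prefer B, take iron from B; A=[nail,reel] B=[peg,hook] C=[flask,valve,drum,clip,mast,iron]
Tick 7: prefer A, take nail from A; A=[reel] B=[peg,hook] C=[flask,valve,drum,clip,mast,iron,nail]
Tick 8: prefer B, take peg from B; A=[reel] B=[hook] C=[flask,valve,drum,clip,mast,iron,nail,peg]

Answer: 8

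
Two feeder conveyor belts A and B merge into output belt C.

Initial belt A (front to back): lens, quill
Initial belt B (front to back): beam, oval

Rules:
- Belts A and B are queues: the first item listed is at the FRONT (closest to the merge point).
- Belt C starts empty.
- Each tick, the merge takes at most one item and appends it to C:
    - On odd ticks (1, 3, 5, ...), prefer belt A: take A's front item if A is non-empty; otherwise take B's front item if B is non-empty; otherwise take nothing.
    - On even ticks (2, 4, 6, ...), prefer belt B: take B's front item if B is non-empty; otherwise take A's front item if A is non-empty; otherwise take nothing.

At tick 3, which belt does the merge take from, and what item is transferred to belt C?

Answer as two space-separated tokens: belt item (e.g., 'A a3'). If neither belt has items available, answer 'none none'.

Tick 1: prefer A, take lens from A; A=[quill] B=[beam,oval] C=[lens]
Tick 2: prefer B, take beam from B; A=[quill] B=[oval] C=[lens,beam]
Tick 3: prefer A, take quill from A; A=[-] B=[oval] C=[lens,beam,quill]

Answer: A quill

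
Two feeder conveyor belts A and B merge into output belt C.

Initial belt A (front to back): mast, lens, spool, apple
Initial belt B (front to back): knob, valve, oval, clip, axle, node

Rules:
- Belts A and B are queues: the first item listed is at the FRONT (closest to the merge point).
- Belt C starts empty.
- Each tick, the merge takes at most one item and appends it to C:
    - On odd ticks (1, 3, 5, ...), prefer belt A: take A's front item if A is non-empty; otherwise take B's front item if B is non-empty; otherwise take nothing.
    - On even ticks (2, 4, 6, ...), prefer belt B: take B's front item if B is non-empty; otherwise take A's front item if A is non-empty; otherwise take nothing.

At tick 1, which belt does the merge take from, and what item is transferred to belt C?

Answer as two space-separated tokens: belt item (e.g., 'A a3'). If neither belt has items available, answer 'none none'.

Tick 1: prefer A, take mast from A; A=[lens,spool,apple] B=[knob,valve,oval,clip,axle,node] C=[mast]

Answer: A mast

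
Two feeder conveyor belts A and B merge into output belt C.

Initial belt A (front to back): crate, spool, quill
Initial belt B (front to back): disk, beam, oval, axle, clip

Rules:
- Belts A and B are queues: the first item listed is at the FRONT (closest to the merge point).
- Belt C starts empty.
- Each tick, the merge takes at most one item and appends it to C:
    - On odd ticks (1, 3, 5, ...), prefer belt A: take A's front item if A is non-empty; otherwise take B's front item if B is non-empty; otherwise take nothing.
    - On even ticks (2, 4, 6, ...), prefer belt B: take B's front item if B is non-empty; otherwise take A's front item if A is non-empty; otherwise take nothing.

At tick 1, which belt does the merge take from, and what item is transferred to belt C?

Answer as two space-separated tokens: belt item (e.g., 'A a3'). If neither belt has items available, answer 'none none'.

Answer: A crate

Derivation:
Tick 1: prefer A, take crate from A; A=[spool,quill] B=[disk,beam,oval,axle,clip] C=[crate]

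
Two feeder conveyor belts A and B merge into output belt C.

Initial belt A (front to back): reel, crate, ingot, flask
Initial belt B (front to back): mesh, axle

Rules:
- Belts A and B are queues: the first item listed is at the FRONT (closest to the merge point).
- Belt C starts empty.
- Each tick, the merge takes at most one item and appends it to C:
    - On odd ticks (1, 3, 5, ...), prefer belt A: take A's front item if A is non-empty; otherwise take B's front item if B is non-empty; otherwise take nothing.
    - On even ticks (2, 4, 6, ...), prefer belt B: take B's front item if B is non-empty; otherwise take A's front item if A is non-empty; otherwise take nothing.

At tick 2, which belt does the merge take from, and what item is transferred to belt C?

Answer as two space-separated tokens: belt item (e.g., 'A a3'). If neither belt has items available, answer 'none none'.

Answer: B mesh

Derivation:
Tick 1: prefer A, take reel from A; A=[crate,ingot,flask] B=[mesh,axle] C=[reel]
Tick 2: prefer B, take mesh from B; A=[crate,ingot,flask] B=[axle] C=[reel,mesh]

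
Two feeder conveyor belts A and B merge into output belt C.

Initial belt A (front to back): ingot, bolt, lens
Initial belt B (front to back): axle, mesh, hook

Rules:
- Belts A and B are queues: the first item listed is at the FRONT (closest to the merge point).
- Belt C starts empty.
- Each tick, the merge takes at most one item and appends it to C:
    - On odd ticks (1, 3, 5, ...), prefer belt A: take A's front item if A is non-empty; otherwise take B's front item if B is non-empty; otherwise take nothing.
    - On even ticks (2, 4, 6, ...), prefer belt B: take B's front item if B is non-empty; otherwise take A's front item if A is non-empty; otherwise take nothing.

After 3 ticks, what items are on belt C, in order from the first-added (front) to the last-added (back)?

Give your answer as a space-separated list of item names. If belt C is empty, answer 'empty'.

Tick 1: prefer A, take ingot from A; A=[bolt,lens] B=[axle,mesh,hook] C=[ingot]
Tick 2: prefer B, take axle from B; A=[bolt,lens] B=[mesh,hook] C=[ingot,axle]
Tick 3: prefer A, take bolt from A; A=[lens] B=[mesh,hook] C=[ingot,axle,bolt]

Answer: ingot axle bolt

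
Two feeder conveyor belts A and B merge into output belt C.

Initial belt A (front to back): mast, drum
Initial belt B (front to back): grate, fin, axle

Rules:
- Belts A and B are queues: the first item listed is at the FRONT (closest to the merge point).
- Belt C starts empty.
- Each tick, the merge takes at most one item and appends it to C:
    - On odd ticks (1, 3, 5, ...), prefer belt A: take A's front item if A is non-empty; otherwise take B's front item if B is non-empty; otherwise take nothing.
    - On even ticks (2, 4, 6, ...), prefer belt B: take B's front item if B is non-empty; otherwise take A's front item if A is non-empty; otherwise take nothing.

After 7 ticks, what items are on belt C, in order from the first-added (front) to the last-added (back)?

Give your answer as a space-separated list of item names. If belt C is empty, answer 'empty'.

Tick 1: prefer A, take mast from A; A=[drum] B=[grate,fin,axle] C=[mast]
Tick 2: prefer B, take grate from B; A=[drum] B=[fin,axle] C=[mast,grate]
Tick 3: prefer A, take drum from A; A=[-] B=[fin,axle] C=[mast,grate,drum]
Tick 4: prefer B, take fin from B; A=[-] B=[axle] C=[mast,grate,drum,fin]
Tick 5: prefer A, take axle from B; A=[-] B=[-] C=[mast,grate,drum,fin,axle]
Tick 6: prefer B, both empty, nothing taken; A=[-] B=[-] C=[mast,grate,drum,fin,axle]
Tick 7: prefer A, both empty, nothing taken; A=[-] B=[-] C=[mast,grate,drum,fin,axle]

Answer: mast grate drum fin axle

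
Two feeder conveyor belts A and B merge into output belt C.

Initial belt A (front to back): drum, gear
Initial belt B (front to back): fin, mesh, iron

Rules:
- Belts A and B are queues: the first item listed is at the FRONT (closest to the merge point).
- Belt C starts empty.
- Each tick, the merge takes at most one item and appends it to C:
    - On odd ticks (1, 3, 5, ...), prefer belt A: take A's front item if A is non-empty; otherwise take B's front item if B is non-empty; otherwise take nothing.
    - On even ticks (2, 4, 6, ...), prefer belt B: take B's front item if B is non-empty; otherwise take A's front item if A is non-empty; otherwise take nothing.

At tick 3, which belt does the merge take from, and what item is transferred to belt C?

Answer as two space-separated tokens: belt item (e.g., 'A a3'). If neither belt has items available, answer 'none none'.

Answer: A gear

Derivation:
Tick 1: prefer A, take drum from A; A=[gear] B=[fin,mesh,iron] C=[drum]
Tick 2: prefer B, take fin from B; A=[gear] B=[mesh,iron] C=[drum,fin]
Tick 3: prefer A, take gear from A; A=[-] B=[mesh,iron] C=[drum,fin,gear]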